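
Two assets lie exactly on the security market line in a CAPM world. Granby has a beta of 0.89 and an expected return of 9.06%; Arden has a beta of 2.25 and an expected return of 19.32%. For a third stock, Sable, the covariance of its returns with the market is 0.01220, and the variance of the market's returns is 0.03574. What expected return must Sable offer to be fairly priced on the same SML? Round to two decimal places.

4.92%

MRP = (19.32% − 9.06%) / (2.25 − 0.89) = 7.5441%
R_f = 9.06% − 0.89 × 7.5441% = 2.3458%
β_Sable = Cov / Var(R_m) = 0.01220 / 0.03574 = 0.3414
E(R_Sable) = R_f + β × MRP = 2.3458% + 0.3414 × 7.5441% = 4.92%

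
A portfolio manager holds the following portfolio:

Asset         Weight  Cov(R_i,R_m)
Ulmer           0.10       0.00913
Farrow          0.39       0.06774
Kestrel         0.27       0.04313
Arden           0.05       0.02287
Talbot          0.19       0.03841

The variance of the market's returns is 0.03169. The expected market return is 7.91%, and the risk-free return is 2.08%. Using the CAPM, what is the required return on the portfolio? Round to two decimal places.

β_Ulmer = 0.00913 / 0.03169 = 0.2881
β_Farrow = 0.06774 / 0.03169 = 2.1376
β_Kestrel = 0.04313 / 0.03169 = 1.3610
β_Arden = 0.02287 / 0.03169 = 0.7217
β_Talbot = 0.03841 / 0.03169 = 1.2121
β_P = Σ w_i β_i = 0.10×0.2881 + 0.39×2.1376 + 0.27×1.3610 + 0.05×0.7217 + 0.19×1.2121 = 1.4963
MRP = 7.91% − 2.08% = 5.83%
E(R_P) = R_f + β_P × MRP = 2.08% + 1.4963 × 5.83% = 10.80%

10.80%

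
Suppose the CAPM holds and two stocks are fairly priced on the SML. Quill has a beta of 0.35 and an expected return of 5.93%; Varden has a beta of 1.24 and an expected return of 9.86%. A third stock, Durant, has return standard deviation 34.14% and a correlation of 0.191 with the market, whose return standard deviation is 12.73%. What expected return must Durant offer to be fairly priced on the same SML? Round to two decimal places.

MRP = (9.86% − 5.93%) / (1.24 − 0.35) = 4.4157%
R_f = 5.93% − 0.35 × 4.4157% = 4.3845%
β_Durant = ρ·σ_i/σ_m = 0.191 × 34.14 / 12.73 = 0.5122
E(R_Durant) = R_f + β × MRP = 4.3845% + 0.5122 × 4.4157% = 6.65%

6.65%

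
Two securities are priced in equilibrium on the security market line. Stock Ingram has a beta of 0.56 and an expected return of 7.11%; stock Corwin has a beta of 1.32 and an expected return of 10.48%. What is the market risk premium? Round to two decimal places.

4.43%

Both satisfy E(R) = R_f + β·MRP, so the slope of the SML is
MRP = (10.48% − 7.11%) / (1.32 − 0.56) = 3.37% / 0.76 = 4.4342%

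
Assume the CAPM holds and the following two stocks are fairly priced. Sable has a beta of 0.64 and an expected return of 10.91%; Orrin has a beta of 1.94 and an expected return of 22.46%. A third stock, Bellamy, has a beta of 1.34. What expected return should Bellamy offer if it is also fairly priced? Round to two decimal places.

MRP (SML slope) = (22.46% − 10.91%) / (1.94 − 0.64) = 11.55% / 1.30 = 8.8846%
R_f (intercept) = 10.91% − 0.64 × 8.8846% = 5.2239%
E(R_Bellamy) = R_f + β × MRP = 5.2239% + 1.34 × 8.8846% = 17.13%

17.13%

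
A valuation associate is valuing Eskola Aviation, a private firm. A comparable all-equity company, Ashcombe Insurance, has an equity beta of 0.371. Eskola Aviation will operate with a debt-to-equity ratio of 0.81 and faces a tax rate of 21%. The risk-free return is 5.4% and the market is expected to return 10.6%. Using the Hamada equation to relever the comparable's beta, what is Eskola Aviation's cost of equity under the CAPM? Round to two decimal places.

β_L = β_U × [1 + (1 − t)(D/E)] = 0.371 × [1 + (1 − 0.21) × 0.81]
    = 0.371 × [1 + 0.79 × 0.81] = 0.371 × 1.6399 = 0.6084
MRP = 10.6% − 5.4% = 5.20%
E(R) = R_f + β_L × MRP = 5.4% + 0.6084 × 5.2% = 8.56%

8.56%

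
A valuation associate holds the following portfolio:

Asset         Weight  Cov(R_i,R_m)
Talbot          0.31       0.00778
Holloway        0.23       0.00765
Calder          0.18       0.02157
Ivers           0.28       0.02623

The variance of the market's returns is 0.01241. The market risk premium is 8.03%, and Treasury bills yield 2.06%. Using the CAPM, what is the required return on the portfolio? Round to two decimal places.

12.02%

β_Talbot = 0.00778 / 0.01241 = 0.6269
β_Holloway = 0.00765 / 0.01241 = 0.6164
β_Calder = 0.02157 / 0.01241 = 1.7381
β_Ivers = 0.02623 / 0.01241 = 2.1136
β_P = Σ w_i β_i = 0.31×0.6269 + 0.23×0.6164 + 0.18×1.7381 + 0.28×2.1136 = 1.2408
E(R_P) = R_f + β_P × MRP = 2.06% + 1.2408 × 8.03% = 12.02%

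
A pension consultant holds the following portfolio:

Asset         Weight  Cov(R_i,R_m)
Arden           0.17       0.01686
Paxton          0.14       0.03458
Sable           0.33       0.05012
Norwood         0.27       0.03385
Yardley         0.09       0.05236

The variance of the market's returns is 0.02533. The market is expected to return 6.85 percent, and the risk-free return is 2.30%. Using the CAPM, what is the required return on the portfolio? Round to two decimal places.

9.14%

β_Arden = 0.01686 / 0.02533 = 0.6656
β_Paxton = 0.03458 / 0.02533 = 1.3652
β_Sable = 0.05012 / 0.02533 = 1.9787
β_Norwood = 0.03385 / 0.02533 = 1.3364
β_Yardley = 0.05236 / 0.02533 = 2.0671
β_P = Σ w_i β_i = 0.17×0.6656 + 0.14×1.3652 + 0.33×1.9787 + 0.27×1.3364 + 0.09×2.0671 = 1.5041
MRP = 6.85% − 2.30% = 4.55%
E(R_P) = R_f + β_P × MRP = 2.30% + 1.5041 × 4.55% = 9.14%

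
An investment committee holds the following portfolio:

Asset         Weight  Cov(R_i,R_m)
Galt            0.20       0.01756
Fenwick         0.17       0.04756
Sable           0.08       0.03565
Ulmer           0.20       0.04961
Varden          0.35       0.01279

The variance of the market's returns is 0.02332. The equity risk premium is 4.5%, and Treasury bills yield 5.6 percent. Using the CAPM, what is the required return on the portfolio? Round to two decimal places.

β_Galt = 0.01756 / 0.02332 = 0.7530
β_Fenwick = 0.04756 / 0.02332 = 2.0395
β_Sable = 0.03565 / 0.02332 = 1.5287
β_Ulmer = 0.04961 / 0.02332 = 2.1274
β_Varden = 0.01279 / 0.02332 = 0.5485
β_P = Σ w_i β_i = 0.20×0.7530 + 0.17×2.0395 + 0.08×1.5287 + 0.20×2.1274 + 0.35×0.5485 = 1.2371
E(R_P) = R_f + β_P × MRP = 5.6% + 1.2371 × 4.5% = 11.17%

11.17%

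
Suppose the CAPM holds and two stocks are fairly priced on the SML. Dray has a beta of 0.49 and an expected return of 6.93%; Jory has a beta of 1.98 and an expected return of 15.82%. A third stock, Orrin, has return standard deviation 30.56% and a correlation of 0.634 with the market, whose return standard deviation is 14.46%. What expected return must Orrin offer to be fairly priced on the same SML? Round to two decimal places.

MRP = (15.82% − 6.93%) / (1.98 − 0.49) = 5.9664%
R_f = 6.93% − 0.49 × 5.9664% = 4.0065%
β_Orrin = ρ·σ_i/σ_m = 0.634 × 30.56 / 14.46 = 1.3399
E(R_Orrin) = R_f + β × MRP = 4.0065% + 1.3399 × 5.9664% = 12.00%

12.00%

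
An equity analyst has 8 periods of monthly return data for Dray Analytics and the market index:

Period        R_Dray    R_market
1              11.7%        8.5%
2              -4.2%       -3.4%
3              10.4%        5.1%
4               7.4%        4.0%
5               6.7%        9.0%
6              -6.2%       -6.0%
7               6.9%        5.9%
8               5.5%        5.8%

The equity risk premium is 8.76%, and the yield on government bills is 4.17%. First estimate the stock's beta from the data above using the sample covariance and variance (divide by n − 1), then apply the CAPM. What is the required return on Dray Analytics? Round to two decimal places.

Mean R_i = (11.7 − 4.2 + 10.4 + 7.4 + 6.7 − 6.2 + 6.9 + 5.5) / 8 = 4.7750%
Mean R_m = (8.5 − 3.4 + 5.1 + 4.0 + 9.0 − 6.0 + 5.9 + 5.8) / 8 = 3.6125%
Σ(R_i − R̄_i)(R_m − R̄_m) = 228.4825  ⇒  Cov = 228.4825 / 7 = 32.6404
Σ(R_m − R̄_m)² = 206.8688  ⇒  Var(R_m) = 206.8688 / 7 = 29.5527
β = Cov / Var(R_m) = 32.6404 / 29.5527 = 1.1045
E(R) = R_f + β × MRP = 4.17% + 1.1045 × 8.76% = 13.85%

13.85%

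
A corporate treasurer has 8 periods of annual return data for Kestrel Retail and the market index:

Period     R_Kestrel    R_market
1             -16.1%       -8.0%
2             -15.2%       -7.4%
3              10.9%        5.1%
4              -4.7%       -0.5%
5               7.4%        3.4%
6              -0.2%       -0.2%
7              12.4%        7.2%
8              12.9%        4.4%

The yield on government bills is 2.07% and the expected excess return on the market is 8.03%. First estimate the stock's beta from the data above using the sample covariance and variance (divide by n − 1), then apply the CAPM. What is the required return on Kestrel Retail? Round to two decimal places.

Mean R_i = (-16.1 − 15.2 + 10.9 − 4.7 + 7.4 − 0.2 + 12.4 + 12.9) / 8 = 0.9250%
Mean R_m = (-8.0 − 7.4 + 5.1 − 0.5 + 3.4 − 0.2 + 7.2 + 4.4) / 8 = 0.5000%
Σ(R_i − R̄_i)(R_m − R̄_m) = 466.7600  ⇒  Cov = 466.7600 / 7 = 66.6800
Σ(R_m − R̄_m)² = 225.8200  ⇒  Var(R_m) = 225.8200 / 7 = 32.2600
β = Cov / Var(R_m) = 66.6800 / 32.2600 = 2.0670
E(R) = R_f + β × MRP = 2.07% + 2.0670 × 8.03% = 18.67%

18.67%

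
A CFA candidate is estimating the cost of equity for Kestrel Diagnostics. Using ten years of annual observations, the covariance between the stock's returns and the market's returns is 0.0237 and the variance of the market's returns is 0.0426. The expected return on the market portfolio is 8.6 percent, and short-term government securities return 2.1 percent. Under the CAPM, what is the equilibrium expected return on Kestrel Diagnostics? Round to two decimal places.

β = Cov(R_i, R_m) / Var(R_m) = 0.0237 / 0.0426 = 0.5563
MRP = 8.6% − 2.1% = 6.50%
E(R) = R_f + β × MRP = 2.1% + 0.5563 × 6.5% = 5.72%

5.72%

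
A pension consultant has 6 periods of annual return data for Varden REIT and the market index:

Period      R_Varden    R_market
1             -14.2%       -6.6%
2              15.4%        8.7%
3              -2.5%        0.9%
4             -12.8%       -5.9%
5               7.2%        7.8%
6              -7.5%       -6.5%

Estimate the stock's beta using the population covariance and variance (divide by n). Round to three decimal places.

Mean R_i = (-14.2 + 15.4 − 2.5 − 12.8 + 7.2 − 7.5) / 6 = -2.4000%
Mean R_m = (-6.6 + 8.7 + 0.9 − 5.9 + 7.8 − 6.5) / 6 = -0.2667%
Σ(R_i − R̄_i)(R_m − R̄_m) = 402.0400  ⇒  Cov = 402.0400 / 6 = 67.0067
Σ(R_m − R̄_m)² = 257.5333  ⇒  Var(R_m) = 257.5333 / 6 = 42.9222
β = Cov / Var(R_m) = 67.0067 / 42.9222 = 1.5611

1.561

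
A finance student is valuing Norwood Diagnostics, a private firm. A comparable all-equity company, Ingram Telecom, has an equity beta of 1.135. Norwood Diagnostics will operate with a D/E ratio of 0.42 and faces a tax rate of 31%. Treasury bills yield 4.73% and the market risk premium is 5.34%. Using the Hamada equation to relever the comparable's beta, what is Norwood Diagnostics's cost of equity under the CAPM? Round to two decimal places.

12.55%

β_L = β_U × [1 + (1 − t)(D/E)] = 1.135 × [1 + (1 − 0.31) × 0.42]
    = 1.135 × [1 + 0.69 × 0.42] = 1.135 × 1.2898 = 1.4639
E(R) = R_f + β_L × MRP = 4.73% + 1.4639 × 5.34% = 12.55%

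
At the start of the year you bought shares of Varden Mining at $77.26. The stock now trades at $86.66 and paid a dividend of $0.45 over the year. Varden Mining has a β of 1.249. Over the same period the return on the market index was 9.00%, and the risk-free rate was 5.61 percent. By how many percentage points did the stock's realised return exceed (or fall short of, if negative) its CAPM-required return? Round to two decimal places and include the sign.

Realised HPR = (P1 + D1 − P0) / P0 = (86.66 + 0.45 − 77.26) / 77.26 = 9.85 / 77.26 = 12.7492%
MRP = 9.00% − 5.61% = 3.39%
CAPM required = R_f + β·MRP = 5.61% + 1.249 × 3.39% = 9.84411%
α = realised − required = 12.7492% − 9.84411% = +2.91%

+2.91%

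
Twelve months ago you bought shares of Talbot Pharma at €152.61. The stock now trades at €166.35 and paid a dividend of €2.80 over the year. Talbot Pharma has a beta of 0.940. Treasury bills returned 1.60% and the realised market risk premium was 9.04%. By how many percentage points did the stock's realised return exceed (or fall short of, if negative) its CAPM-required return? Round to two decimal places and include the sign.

Realised HPR = (P1 + D1 − P0) / P0 = (166.35 + 2.80 − 152.61) / 152.61 = 16.54 / 152.61 = 10.8381%
CAPM required = R_f + β·MRP = 1.60% + 0.940 × 9.04% = 10.09760%
α = realised − required = 10.8381% − 10.09760% = +0.74%

+0.74%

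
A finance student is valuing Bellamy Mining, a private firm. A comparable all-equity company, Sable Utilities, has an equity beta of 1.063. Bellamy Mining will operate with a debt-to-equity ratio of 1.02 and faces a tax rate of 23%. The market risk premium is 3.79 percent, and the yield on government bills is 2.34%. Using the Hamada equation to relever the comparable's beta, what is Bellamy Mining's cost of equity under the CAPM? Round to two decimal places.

9.53%

β_L = β_U × [1 + (1 − t)(D/E)] = 1.063 × [1 + (1 − 0.23) × 1.02]
    = 1.063 × [1 + 0.77 × 1.02] = 1.063 × 1.7854 = 1.8979
E(R) = R_f + β_L × MRP = 2.34% + 1.8979 × 3.79% = 9.53%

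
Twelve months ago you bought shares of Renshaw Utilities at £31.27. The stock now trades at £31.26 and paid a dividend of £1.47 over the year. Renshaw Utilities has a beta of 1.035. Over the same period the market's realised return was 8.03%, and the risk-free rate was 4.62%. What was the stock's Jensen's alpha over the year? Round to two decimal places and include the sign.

Realised HPR = (P1 + D1 − P0) / P0 = (31.26 + 1.47 − 31.27) / 31.27 = 1.46 / 31.27 = 4.6690%
MRP = 8.03% − 4.62% = 3.41%
CAPM required = R_f + β·MRP = 4.62% + 1.035 × 3.41% = 8.14935%
α = realised − required = 4.6690% − 8.14935% = -3.48%

-3.48%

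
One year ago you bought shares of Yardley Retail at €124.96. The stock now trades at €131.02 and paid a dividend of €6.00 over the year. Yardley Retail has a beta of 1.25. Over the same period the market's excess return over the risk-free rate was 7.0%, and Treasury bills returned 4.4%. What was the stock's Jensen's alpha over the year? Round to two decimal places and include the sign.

Realised HPR = (P1 + D1 − P0) / P0 = (131.02 + 6.00 − 124.96) / 124.96 = 12.06 / 124.96 = 9.6511%
CAPM required = R_f + β·MRP = 4.4% + 1.25 × 7.0% = 13.1500%
α = realised − required = 9.6511% − 13.1500% = -3.50%

-3.50%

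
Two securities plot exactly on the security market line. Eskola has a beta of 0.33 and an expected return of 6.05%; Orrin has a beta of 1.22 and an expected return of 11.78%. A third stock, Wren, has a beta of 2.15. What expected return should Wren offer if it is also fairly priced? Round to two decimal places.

17.77%

MRP (SML slope) = (11.78% − 6.05%) / (1.22 − 0.33) = 5.73% / 0.89 = 6.4382%
R_f (intercept) = 6.05% − 0.33 × 6.4382% = 3.9254%
E(R_Wren) = R_f + β × MRP = 3.9254% + 2.15 × 6.4382% = 17.77%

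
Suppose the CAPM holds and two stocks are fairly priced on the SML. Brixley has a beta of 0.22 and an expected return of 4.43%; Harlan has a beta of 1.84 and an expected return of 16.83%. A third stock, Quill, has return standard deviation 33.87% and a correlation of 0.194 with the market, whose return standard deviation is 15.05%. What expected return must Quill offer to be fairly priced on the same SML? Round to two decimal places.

6.09%

MRP = (16.83% − 4.43%) / (1.84 − 0.22) = 7.6543%
R_f = 4.43% − 0.22 × 7.6543% = 2.7461%
β_Quill = ρ·σ_i/σ_m = 0.194 × 33.87 / 15.05 = 0.4366
E(R_Quill) = R_f + β × MRP = 2.7461% + 0.4366 × 7.6543% = 6.09%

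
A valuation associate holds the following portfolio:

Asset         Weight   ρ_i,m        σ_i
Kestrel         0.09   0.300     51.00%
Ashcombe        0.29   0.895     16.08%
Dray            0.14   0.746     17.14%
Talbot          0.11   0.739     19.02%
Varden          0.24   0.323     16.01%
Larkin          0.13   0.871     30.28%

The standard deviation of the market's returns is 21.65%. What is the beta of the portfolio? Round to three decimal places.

0.626

β_Kestrel = 0.300 × 51.00% / 21.65% = 0.7067
β_Ashcombe = 0.895 × 16.08% / 21.65% = 0.6647
β_Dray = 0.746 × 17.14% / 21.65% = 0.5906
β_Talbot = 0.739 × 19.02% / 21.65% = 0.6492
β_Varden = 0.323 × 16.01% / 21.65% = 0.2389
β_Larkin = 0.871 × 30.28% / 21.65% = 1.2182
β_P = Σ w_i β_i = 0.09×0.7067 + 0.29×0.6647 + 0.14×0.5906 + 0.11×0.6492 + 0.24×0.2389 + 0.13×1.2182 = 0.6262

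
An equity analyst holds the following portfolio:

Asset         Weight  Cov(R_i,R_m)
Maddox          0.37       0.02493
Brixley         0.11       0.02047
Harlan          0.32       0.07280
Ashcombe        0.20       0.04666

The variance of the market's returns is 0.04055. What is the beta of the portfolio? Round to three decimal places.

β_Maddox = 0.02493 / 0.04055 = 0.6148
β_Brixley = 0.02047 / 0.04055 = 0.5048
β_Harlan = 0.07280 / 0.04055 = 1.7953
β_Ashcombe = 0.04666 / 0.04055 = 1.1507
β_P = Σ w_i β_i = 0.37×0.6148 + 0.11×0.5048 + 0.32×1.7953 + 0.20×1.1507 = 1.0876

1.088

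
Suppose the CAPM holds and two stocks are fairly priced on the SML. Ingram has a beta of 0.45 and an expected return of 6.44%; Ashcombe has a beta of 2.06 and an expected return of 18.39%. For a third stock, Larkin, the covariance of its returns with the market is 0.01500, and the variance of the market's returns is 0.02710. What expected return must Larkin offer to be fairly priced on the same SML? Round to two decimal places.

MRP = (18.39% − 6.44%) / (2.06 − 0.45) = 7.4224%
R_f = 6.44% − 0.45 × 7.4224% = 3.0999%
β_Larkin = Cov / Var(R_m) = 0.01500 / 0.02710 = 0.5535
E(R_Larkin) = R_f + β × MRP = 3.0999% + 0.5535 × 7.4224% = 7.21%

7.21%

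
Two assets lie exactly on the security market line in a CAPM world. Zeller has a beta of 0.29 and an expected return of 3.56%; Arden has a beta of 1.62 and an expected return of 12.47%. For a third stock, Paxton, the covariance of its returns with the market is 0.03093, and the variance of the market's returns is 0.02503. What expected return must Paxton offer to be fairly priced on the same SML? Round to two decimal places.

MRP = (12.47% − 3.56%) / (1.62 − 0.29) = 6.6992%
R_f = 3.56% − 0.29 × 6.6992% = 1.6172%
β_Paxton = Cov / Var(R_m) = 0.03093 / 0.02503 = 1.2357
E(R_Paxton) = R_f + β × MRP = 1.6172% + 1.2357 × 6.6992% = 9.90%

9.90%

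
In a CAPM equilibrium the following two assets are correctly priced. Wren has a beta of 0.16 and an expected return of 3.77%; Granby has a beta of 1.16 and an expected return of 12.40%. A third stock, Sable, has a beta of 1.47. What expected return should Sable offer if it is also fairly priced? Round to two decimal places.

15.08%

MRP (SML slope) = (12.40% − 3.77%) / (1.16 − 0.16) = 8.63% / 1.00 = 8.6300%
R_f (intercept) = 3.77% − 0.16 × 8.6300% = 2.3892%
E(R_Sable) = R_f + β × MRP = 2.3892% + 1.47 × 8.6300% = 15.08%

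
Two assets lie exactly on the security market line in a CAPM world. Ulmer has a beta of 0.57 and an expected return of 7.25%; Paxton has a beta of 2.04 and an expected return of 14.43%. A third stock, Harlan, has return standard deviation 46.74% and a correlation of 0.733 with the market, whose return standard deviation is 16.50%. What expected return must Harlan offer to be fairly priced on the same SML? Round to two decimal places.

MRP = (14.43% − 7.25%) / (2.04 − 0.57) = 4.8844%
R_f = 7.25% − 0.57 × 4.8844% = 4.4659%
β_Harlan = ρ·σ_i/σ_m = 0.733 × 46.74 / 16.50 = 2.0764
E(R_Harlan) = R_f + β × MRP = 4.4659% + 2.0764 × 4.8844% = 14.61%

14.61%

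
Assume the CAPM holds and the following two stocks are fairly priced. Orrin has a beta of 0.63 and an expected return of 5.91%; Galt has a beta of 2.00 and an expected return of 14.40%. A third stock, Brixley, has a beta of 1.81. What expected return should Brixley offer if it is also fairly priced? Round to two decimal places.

MRP (SML slope) = (14.40% − 5.91%) / (2.00 − 0.63) = 8.49% / 1.37 = 6.1971%
R_f (intercept) = 5.91% − 0.63 × 6.1971% = 2.0058%
E(R_Brixley) = R_f + β × MRP = 2.0058% + 1.81 × 6.1971% = 13.22%

13.22%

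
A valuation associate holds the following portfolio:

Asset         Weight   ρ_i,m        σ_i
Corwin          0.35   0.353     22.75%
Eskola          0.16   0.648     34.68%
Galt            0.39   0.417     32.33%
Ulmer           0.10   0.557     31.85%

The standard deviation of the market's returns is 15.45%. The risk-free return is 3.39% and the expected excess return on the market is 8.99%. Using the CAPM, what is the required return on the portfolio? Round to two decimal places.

11.21%

β_Corwin = 0.353 × 22.75% / 15.45% = 0.5198
β_Eskola = 0.648 × 34.68% / 15.45% = 1.4545
β_Galt = 0.417 × 32.33% / 15.45% = 0.8726
β_Ulmer = 0.557 × 31.85% / 15.45% = 1.1482
β_P = Σ w_i β_i = 0.35×0.5198 + 0.16×1.4545 + 0.39×0.8726 + 0.10×1.1482 = 0.8698
E(R_P) = R_f + β_P × MRP = 3.39% + 0.8698 × 8.99% = 11.21%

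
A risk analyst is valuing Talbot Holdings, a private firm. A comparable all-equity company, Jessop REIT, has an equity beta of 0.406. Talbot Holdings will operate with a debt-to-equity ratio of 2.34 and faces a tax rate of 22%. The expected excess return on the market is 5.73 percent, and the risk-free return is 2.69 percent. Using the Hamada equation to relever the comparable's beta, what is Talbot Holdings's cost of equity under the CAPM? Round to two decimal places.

β_L = β_U × [1 + (1 − t)(D/E)] = 0.406 × [1 + (1 − 0.22) × 2.34]
    = 0.406 × [1 + 0.78 × 2.34] = 0.406 × 2.8252 = 1.1470
E(R) = R_f + β_L × MRP = 2.69% + 1.1470 × 5.73% = 9.26%

9.26%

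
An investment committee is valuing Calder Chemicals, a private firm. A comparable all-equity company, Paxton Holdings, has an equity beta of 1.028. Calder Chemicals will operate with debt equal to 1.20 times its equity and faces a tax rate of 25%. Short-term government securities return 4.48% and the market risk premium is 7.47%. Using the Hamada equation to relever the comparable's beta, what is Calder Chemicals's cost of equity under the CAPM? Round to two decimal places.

β_L = β_U × [1 + (1 − t)(D/E)] = 1.028 × [1 + (1 − 0.25) × 1.20]
    = 1.028 × [1 + 0.75 × 1.20] = 1.028 × 1.9000 = 1.9532
E(R) = R_f + β_L × MRP = 4.48% + 1.9532 × 7.47% = 19.07%

19.07%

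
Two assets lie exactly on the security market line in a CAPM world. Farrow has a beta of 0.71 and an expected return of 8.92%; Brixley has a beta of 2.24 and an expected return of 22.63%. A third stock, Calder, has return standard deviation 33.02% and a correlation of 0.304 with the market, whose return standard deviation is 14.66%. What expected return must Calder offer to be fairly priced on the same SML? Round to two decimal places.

MRP = (22.63% − 8.92%) / (2.24 − 0.71) = 8.9608%
R_f = 8.92% − 0.71 × 8.9608% = 2.5578%
β_Calder = ρ·σ_i/σ_m = 0.304 × 33.02 / 14.66 = 0.6847
E(R_Calder) = R_f + β × MRP = 2.5578% + 0.6847 × 8.9608% = 8.69%

8.69%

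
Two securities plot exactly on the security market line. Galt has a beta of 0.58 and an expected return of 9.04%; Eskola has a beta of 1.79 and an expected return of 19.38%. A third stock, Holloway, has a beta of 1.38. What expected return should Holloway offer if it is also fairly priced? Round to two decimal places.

15.88%

MRP (SML slope) = (19.38% − 9.04%) / (1.79 − 0.58) = 10.34% / 1.21 = 8.5455%
R_f (intercept) = 9.04% − 0.58 × 8.5455% = 4.0836%
E(R_Holloway) = R_f + β × MRP = 4.0836% + 1.38 × 8.5455% = 15.88%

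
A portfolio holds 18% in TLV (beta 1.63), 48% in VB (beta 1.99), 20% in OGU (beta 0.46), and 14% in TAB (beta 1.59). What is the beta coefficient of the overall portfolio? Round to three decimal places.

β_P = Σ w_i β_i = 0.18×1.63 + 0.48×1.99 + 0.20×0.46 + 0.14×1.59 = 1.5632

1.563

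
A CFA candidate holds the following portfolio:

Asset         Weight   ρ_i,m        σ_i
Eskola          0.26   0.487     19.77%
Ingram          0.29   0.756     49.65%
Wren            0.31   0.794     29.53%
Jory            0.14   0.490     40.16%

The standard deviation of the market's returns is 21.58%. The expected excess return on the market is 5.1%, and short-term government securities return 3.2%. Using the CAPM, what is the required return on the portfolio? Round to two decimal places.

β_Eskola = 0.487 × 19.77% / 21.58% = 0.4462
β_Ingram = 0.756 × 49.65% / 21.58% = 1.7394
β_Wren = 0.794 × 29.53% / 21.58% = 1.0865
β_Jory = 0.490 × 40.16% / 21.58% = 0.9119
β_P = Σ w_i β_i = 0.26×0.4462 + 0.29×1.7394 + 0.31×1.0865 + 0.14×0.9119 = 1.0849
E(R_P) = R_f + β_P × MRP = 3.2% + 1.0849 × 5.1% = 8.73%

8.73%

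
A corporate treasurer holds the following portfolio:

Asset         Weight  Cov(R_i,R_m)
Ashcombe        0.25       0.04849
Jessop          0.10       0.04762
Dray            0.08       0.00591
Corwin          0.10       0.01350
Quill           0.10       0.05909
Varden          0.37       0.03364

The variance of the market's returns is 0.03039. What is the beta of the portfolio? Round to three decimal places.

β_Ashcombe = 0.04849 / 0.03039 = 1.5956
β_Jessop = 0.04762 / 0.03039 = 1.5670
β_Dray = 0.00591 / 0.03039 = 0.1945
β_Corwin = 0.01350 / 0.03039 = 0.4442
β_Quill = 0.05909 / 0.03039 = 1.9444
β_Varden = 0.03364 / 0.03039 = 1.1069
β_P = Σ w_i β_i = 0.25×1.5956 + 0.10×1.5670 + 0.08×0.1945 + 0.10×0.4442 + 0.10×1.9444 + 0.37×1.1069 = 1.2196

1.220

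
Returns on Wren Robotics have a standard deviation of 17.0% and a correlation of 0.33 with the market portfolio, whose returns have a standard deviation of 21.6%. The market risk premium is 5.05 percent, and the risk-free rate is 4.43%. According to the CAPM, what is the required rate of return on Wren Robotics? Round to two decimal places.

β = ρ × σ_i / σ_m = 0.33 × 17.0% / 21.6% = 0.2597
E(R) = 4.43% + 0.2597 × 5.05% = 5.74%

5.74%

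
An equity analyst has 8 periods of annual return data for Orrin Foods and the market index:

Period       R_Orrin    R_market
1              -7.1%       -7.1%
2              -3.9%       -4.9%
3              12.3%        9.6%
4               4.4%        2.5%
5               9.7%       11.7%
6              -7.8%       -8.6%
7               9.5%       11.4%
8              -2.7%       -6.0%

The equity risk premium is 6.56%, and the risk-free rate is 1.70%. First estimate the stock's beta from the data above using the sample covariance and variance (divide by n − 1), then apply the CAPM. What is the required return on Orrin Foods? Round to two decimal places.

Mean R_i = (-7.1 − 3.9 + 12.3 + 4.4 + 9.7 − 7.8 + 9.5 − 2.7) / 8 = 1.8000%
Mean R_m = (-7.1 − 4.9 + 9.6 + 2.5 + 11.7 − 8.6 + 11.4 − 6.0) / 8 = 1.0750%
Σ(R_i − R̄_i)(R_m − R̄_m) = 488.1900  ⇒  Cov = 488.1900 / 7 = 69.7414
Σ(R_m − R̄_m)² = 540.3950  ⇒  Var(R_m) = 540.3950 / 7 = 77.1993
β = Cov / Var(R_m) = 69.7414 / 77.1993 = 0.9034
E(R) = R_f + β × MRP = 1.70% + 0.9034 × 6.56% = 7.63%

7.63%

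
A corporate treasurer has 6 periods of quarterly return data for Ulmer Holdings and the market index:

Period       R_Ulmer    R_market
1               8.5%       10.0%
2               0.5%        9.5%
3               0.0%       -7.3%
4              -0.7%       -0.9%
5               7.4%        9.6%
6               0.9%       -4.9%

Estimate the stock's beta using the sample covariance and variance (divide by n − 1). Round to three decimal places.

0.355

Mean R_i = (8.5 + 0.5 + 0.0 − 0.7 + 7.4 + 0.9) / 6 = 2.7667%
Mean R_m = (10.0 + 9.5 − 7.3 − 0.9 + 9.6 − 4.9) / 6 = 2.6667%
Σ(R_i − R̄_i)(R_m − R̄_m) = 112.7433  ⇒  Cov = 112.7433 / 5 = 22.5487
Σ(R_m − R̄_m)² = 317.8533  ⇒  Var(R_m) = 317.8533 / 5 = 63.5707
β = Cov / Var(R_m) = 22.5487 / 63.5707 = 0.3547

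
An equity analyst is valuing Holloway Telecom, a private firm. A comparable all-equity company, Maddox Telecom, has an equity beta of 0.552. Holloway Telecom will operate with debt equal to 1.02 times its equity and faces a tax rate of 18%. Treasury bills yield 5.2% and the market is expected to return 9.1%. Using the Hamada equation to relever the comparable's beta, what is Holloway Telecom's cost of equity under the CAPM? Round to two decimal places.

β_L = β_U × [1 + (1 − t)(D/E)] = 0.552 × [1 + (1 − 0.18) × 1.02]
    = 0.552 × [1 + 0.82 × 1.02] = 0.552 × 1.8364 = 1.0137
MRP = 9.1% − 5.2% = 3.90%
E(R) = R_f + β_L × MRP = 5.2% + 1.0137 × 3.9% = 9.15%

9.15%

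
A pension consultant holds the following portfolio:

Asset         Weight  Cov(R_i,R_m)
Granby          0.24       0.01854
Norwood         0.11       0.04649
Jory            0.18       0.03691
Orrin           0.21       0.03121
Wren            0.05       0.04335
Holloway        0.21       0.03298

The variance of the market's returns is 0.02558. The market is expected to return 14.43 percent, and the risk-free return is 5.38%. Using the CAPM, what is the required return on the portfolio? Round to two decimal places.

16.65%

β_Granby = 0.01854 / 0.02558 = 0.7248
β_Norwood = 0.04649 / 0.02558 = 1.8174
β_Jory = 0.03691 / 0.02558 = 1.4429
β_Orrin = 0.03121 / 0.02558 = 1.2201
β_Wren = 0.04335 / 0.02558 = 1.6947
β_Holloway = 0.03298 / 0.02558 = 1.2893
β_P = Σ w_i β_i = 0.24×0.7248 + 0.11×1.8174 + 0.18×1.4429 + 0.21×1.2201 + 0.05×1.6947 + 0.21×1.2893 = 1.2453
MRP = 14.43% − 5.38% = 9.05%
E(R_P) = R_f + β_P × MRP = 5.38% + 1.2453 × 9.05% = 16.65%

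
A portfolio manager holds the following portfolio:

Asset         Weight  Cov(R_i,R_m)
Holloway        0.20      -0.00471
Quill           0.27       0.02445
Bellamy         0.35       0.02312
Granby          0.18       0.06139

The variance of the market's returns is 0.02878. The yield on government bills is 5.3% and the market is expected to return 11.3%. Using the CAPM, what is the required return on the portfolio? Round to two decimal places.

10.47%

β_Holloway = -0.00471 / 0.02878 = -0.1637
β_Quill = 0.02445 / 0.02878 = 0.8495
β_Bellamy = 0.02312 / 0.02878 = 0.8033
β_Granby = 0.06139 / 0.02878 = 2.1331
β_P = Σ w_i β_i = 0.20×-0.1637 + 0.27×0.8495 + 0.35×0.8033 + 0.18×2.1331 = 0.8617
MRP = 11.3% − 5.3% = 6.00%
E(R_P) = R_f + β_P × MRP = 5.3% + 0.8617 × 6.0% = 10.47%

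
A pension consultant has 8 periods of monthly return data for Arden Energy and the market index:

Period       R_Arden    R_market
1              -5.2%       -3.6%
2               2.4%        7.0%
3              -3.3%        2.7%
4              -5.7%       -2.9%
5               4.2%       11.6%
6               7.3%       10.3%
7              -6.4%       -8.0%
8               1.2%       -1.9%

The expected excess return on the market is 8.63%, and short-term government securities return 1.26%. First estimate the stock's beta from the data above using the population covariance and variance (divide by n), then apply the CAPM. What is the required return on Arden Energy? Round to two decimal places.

6.73%

Mean R_i = (-5.2 + 2.4 − 3.3 − 5.7 + 4.2 + 7.3 − 6.4 + 1.2) / 8 = -0.6875%
Mean R_m = (-3.6 + 7.0 + 2.7 − 2.9 + 11.6 + 10.3 − 8.0 − 1.9) / 8 = 1.9000%
Σ(R_i − R̄_i)(R_m − R̄_m) = 226.4200  ⇒  Cov = 226.4200 / 8 = 28.3025
Σ(R_m − R̄_m)² = 357.0400  ⇒  Var(R_m) = 357.0400 / 8 = 44.6300
β = Cov / Var(R_m) = 28.3025 / 44.6300 = 0.6342
E(R) = R_f + β × MRP = 1.26% + 0.6342 × 8.63% = 6.73%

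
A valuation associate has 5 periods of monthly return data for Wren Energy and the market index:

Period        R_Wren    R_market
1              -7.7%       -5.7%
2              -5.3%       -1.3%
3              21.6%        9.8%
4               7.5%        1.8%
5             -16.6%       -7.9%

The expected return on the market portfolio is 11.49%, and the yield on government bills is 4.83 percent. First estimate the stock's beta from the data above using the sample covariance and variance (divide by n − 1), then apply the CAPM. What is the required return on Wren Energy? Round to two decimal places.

Mean R_i = (-7.7 − 5.3 + 21.6 + 7.5 − 16.6) / 5 = -0.1000%
Mean R_m = (-5.7 − 1.3 + 9.8 + 1.8 − 7.9) / 5 = -0.6600%
Σ(R_i − R̄_i)(R_m − R̄_m) = 406.7700  ⇒  Cov = 406.7700 / 4 = 101.6925
Σ(R_m − R̄_m)² = 193.6920  ⇒  Var(R_m) = 193.6920 / 4 = 48.4230
β = Cov / Var(R_m) = 101.6925 / 48.4230 = 2.1001
MRP = 11.49% − 4.83% = 6.66%
E(R) = R_f + β × MRP = 4.83% + 2.1001 × 6.66% = 18.82%

18.82%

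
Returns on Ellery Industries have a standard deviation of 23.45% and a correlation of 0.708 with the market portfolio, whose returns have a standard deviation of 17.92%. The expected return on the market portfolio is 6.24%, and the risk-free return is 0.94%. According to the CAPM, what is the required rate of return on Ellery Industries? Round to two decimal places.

β = ρ × σ_i / σ_m = 0.708 × 23.45% / 17.92% = 0.9265
MRP = 6.24% − 0.94% = 5.30%
E(R) = 0.94% + 0.9265 × 5.30% = 5.85%

5.85%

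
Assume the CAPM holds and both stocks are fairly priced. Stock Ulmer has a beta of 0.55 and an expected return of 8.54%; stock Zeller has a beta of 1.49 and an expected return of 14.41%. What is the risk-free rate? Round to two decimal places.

Both satisfy E(R) = R_f + β·MRP, so the slope of the SML is
MRP = (14.41% − 8.54%) / (1.49 − 0.55) = 5.87% / 0.94 = 6.2447%
R_f = E(R_Ulmer) − β_Ulmer·MRP = 8.54% − 0.55 × 6.2447% = 5.1054%

5.11%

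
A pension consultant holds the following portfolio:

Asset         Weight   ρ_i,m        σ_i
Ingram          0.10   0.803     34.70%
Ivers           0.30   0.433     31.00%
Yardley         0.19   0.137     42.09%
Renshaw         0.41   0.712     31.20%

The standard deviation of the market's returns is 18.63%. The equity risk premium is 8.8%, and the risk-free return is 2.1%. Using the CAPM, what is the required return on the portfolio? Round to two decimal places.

β_Ingram = 0.803 × 34.70% / 18.63% = 1.4957
β_Ivers = 0.433 × 31.00% / 18.63% = 0.7205
β_Yardley = 0.137 × 42.09% / 18.63% = 0.3095
β_Renshaw = 0.712 × 31.20% / 18.63% = 1.1924
β_P = Σ w_i β_i = 0.10×1.4957 + 0.30×0.7205 + 0.19×0.3095 + 0.41×1.1924 = 0.9134
E(R_P) = R_f + β_P × MRP = 2.1% + 0.9134 × 8.8% = 10.14%

10.14%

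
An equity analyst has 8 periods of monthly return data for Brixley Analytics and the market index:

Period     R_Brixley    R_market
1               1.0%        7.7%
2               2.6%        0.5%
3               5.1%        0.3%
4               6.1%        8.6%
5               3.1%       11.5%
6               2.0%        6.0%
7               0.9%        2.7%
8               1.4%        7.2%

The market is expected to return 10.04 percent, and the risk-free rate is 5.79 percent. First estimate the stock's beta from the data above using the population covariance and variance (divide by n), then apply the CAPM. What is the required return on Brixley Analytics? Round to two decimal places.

5.78%

Mean R_i = (1.0 + 2.6 + 5.1 + 6.1 + 3.1 + 2.0 + 0.9 + 1.4) / 8 = 2.7750%
Mean R_m = (7.7 + 0.5 + 0.3 + 8.6 + 11.5 + 6.0 + 2.7 + 7.2) / 8 = 5.5625%
Σ(R_i − R̄_i)(R_m − R̄_m) = -0.3375  ⇒  Cov = -0.3375 / 8 = -0.0422
Σ(R_m − R̄_m)² = 113.4388  ⇒  Var(R_m) = 113.4388 / 8 = 14.1799
β = Cov / Var(R_m) = -0.0422 / 14.1799 = -0.0030
MRP = 10.04% − 5.79% = 4.25%
E(R) = R_f + β × MRP = 5.79% + -0.0030 × 4.25% = 5.78%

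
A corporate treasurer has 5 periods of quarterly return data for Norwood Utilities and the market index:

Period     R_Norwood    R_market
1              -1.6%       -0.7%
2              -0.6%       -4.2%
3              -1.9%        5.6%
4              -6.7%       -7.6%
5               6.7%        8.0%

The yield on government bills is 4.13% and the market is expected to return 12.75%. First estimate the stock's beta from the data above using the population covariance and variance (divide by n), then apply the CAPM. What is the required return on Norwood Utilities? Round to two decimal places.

Mean R_i = (-1.6 − 0.6 − 1.9 − 6.7 + 6.7) / 5 = -0.8200%
Mean R_m = (-0.7 − 4.2 + 5.6 − 7.6 + 8.0) / 5 = 0.2200%
Σ(R_i − R̄_i)(R_m − R̄_m) = 98.4220  ⇒  Cov = 98.4220 / 5 = 19.6844
Σ(R_m − R̄_m)² = 171.0080  ⇒  Var(R_m) = 171.0080 / 5 = 34.2016
β = Cov / Var(R_m) = 19.6844 / 34.2016 = 0.5755
MRP = 12.75% − 4.13% = 8.62%
E(R) = R_f + β × MRP = 4.13% + 0.5755 × 8.62% = 9.09%

9.09%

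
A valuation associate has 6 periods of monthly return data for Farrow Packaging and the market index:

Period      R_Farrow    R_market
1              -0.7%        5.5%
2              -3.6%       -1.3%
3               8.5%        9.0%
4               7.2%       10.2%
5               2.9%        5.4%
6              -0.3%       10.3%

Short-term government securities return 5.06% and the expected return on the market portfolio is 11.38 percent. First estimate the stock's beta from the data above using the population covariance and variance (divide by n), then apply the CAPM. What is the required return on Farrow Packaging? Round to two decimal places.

Mean R_i = (-0.7 − 3.6 + 8.5 + 7.2 + 2.9 − 0.3) / 6 = 2.3333%
Mean R_m = (5.5 − 1.3 + 9.0 + 10.2 + 5.4 + 10.3) / 6 = 6.5167%
Σ(R_i − R̄_i)(R_m − R̄_m) = 72.1067  ⇒  Cov = 72.1067 / 6 = 12.0178
Σ(R_m − R̄_m)² = 97.4283  ⇒  Var(R_m) = 97.4283 / 6 = 16.2381
β = Cov / Var(R_m) = 12.0178 / 16.2381 = 0.7401
MRP = 11.38% − 5.06% = 6.32%
E(R) = R_f + β × MRP = 5.06% + 0.7401 × 6.32% = 9.74%

9.74%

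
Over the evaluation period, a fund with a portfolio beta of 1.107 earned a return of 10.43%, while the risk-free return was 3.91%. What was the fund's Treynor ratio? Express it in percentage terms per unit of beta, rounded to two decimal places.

5.89%

Treynor = (R_P − R_f) / β_P = (10.43% − 3.91%) / 1.1070 = 6.52% / 1.1070 = 5.89%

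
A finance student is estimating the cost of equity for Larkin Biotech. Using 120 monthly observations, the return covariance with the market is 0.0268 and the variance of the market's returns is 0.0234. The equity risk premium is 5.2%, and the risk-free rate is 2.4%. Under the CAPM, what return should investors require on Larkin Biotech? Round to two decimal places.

β = Cov(R_i, R_m) / Var(R_m) = 0.0268 / 0.0234 = 1.1453
E(R) = R_f + β × MRP = 2.4% + 1.1453 × 5.2% = 8.36%

8.36%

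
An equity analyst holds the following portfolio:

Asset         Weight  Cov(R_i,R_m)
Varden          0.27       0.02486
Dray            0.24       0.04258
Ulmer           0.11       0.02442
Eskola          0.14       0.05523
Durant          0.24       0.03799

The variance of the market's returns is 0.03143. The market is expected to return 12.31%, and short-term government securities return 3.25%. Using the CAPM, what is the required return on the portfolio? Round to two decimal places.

β_Varden = 0.02486 / 0.03143 = 0.7910
β_Dray = 0.04258 / 0.03143 = 1.3548
β_Ulmer = 0.02442 / 0.03143 = 0.7770
β_Eskola = 0.05523 / 0.03143 = 1.7572
β_Durant = 0.03799 / 0.03143 = 1.2087
β_P = Σ w_i β_i = 0.27×0.7910 + 0.24×1.3548 + 0.11×0.7770 + 0.14×1.7572 + 0.24×1.2087 = 1.1603
MRP = 12.31% − 3.25% = 9.06%
E(R_P) = R_f + β_P × MRP = 3.25% + 1.1603 × 9.06% = 13.76%

13.76%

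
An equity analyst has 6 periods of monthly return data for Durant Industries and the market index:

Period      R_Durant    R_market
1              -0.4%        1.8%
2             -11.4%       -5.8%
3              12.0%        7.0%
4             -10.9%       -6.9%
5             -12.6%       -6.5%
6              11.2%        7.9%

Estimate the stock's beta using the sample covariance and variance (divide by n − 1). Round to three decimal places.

Mean R_i = (-0.4 − 11.4 + 12.0 − 10.9 − 12.6 + 11.2) / 6 = -2.0167%
Mean R_m = (1.8 − 5.8 + 7.0 − 6.9 − 6.5 + 7.9) / 6 = -0.4167%
Σ(R_i − R̄_i)(R_m − R̄_m) = 389.9483  ⇒  Cov = 389.9483 / 5 = 77.9897
Σ(R_m − R̄_m)² = 237.1083  ⇒  Var(R_m) = 237.1083 / 5 = 47.4217
β = Cov / Var(R_m) = 77.9897 / 47.4217 = 1.6446

1.645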